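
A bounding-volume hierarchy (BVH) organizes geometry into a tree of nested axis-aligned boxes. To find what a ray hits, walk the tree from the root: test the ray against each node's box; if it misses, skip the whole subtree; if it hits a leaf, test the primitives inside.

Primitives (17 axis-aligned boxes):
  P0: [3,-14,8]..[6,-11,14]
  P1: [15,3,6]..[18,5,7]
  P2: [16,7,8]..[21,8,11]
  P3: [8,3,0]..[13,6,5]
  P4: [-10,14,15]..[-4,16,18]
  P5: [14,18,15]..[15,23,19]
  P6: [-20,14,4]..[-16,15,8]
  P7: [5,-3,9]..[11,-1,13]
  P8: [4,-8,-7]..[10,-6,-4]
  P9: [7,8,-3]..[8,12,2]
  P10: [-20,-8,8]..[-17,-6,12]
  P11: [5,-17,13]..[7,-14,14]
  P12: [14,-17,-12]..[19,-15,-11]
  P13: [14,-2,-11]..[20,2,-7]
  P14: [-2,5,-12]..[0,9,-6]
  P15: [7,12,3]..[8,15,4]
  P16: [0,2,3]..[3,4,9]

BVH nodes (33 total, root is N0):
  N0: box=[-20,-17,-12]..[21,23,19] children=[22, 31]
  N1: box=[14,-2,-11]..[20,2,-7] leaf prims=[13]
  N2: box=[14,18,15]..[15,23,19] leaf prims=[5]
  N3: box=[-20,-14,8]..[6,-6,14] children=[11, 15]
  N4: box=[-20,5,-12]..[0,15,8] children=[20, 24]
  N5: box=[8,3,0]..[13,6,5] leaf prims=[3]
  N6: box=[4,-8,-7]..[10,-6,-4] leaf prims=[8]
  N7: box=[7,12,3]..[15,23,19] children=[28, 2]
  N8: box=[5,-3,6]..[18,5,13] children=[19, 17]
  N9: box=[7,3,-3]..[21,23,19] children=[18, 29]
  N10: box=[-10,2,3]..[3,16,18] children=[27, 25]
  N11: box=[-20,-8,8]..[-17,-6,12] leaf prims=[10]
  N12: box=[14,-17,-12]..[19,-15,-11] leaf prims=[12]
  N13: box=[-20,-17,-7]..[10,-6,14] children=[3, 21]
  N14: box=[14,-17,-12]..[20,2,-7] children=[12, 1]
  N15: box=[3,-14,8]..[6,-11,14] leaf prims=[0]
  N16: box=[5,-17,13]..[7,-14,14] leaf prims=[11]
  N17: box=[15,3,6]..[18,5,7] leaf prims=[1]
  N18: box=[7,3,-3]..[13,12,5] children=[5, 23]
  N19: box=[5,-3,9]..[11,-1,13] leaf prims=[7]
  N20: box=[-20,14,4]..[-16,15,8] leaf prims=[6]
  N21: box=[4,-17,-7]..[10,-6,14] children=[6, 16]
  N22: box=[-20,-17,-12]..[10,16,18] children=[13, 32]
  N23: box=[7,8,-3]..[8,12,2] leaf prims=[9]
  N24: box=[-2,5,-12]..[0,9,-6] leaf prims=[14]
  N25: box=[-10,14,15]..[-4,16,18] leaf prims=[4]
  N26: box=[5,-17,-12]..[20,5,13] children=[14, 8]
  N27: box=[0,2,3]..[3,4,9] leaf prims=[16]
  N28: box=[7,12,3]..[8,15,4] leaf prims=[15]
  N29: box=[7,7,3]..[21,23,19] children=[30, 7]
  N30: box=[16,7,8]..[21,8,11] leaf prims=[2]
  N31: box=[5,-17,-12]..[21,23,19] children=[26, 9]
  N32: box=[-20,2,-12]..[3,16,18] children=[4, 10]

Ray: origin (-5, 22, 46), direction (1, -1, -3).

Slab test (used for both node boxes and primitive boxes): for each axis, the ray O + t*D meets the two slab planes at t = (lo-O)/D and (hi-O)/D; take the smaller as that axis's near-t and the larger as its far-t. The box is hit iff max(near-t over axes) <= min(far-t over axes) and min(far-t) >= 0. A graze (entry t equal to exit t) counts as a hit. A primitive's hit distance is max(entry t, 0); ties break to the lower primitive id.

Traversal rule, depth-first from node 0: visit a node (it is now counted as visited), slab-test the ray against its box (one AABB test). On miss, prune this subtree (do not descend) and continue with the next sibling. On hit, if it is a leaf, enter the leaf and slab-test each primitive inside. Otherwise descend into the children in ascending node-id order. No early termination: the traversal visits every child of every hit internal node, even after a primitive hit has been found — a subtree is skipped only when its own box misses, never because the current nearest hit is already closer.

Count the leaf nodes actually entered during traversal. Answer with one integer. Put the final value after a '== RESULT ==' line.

Trace the traversal:
N0 x:[-15,26] y:[-1,39] z:[9,58/3] -> hit [9,58/3], descend [22, 31]
  N22 x:[-15,15] y:[6,39] z:[28/3,58/3] -> hit [28/3,15], descend [13, 32]
    N13 x:[-15,15] y:[28,39] z:[32/3,53/3] -> miss, prune
    N32 x:[-15,8] y:[6,20] z:[28/3,58/3] -> miss, prune
  N31 x:[10,26] y:[-1,39] z:[9,58/3] -> hit [10,58/3], descend [9, 26]
    N9 x:[12,26] y:[-1,19] z:[9,49/3] -> hit [12,49/3], descend [18, 29]
      N18 x:[12,18] y:[10,19] z:[41/3,49/3] -> hit [41/3,49/3], descend [5, 23]
        N5 x:[13,18] y:[16,19] z:[41/3,46/3] -> miss, prune
        N23 x:[12,13] y:[10,14] z:[44/3,49/3] -> miss, prune
      N29 x:[12,26] y:[-1,15] z:[9,43/3] -> hit [12,43/3], descend [7, 30]
        N7 x:[12,20] y:[-1,10] z:[9,43/3] -> miss, prune
        N30 x:[21,26] y:[14,15] z:[35/3,38/3] -> miss, prune
    N26 x:[10,25] y:[17,39] z:[11,58/3] -> hit [17,58/3], descend [8, 14]
      N8 x:[10,23] y:[17,25] z:[11,40/3] -> miss, prune
      N14 x:[19,25] y:[20,39] z:[53/3,58/3] -> miss, prune

Summary -> nodes [0, 22, 13, 32, 31, 9, 18, 5, 23, 29, 7, 30, 26, 8, 14]; box-tests=15; leaf-entries=0; first=miss

== RESULT ==
0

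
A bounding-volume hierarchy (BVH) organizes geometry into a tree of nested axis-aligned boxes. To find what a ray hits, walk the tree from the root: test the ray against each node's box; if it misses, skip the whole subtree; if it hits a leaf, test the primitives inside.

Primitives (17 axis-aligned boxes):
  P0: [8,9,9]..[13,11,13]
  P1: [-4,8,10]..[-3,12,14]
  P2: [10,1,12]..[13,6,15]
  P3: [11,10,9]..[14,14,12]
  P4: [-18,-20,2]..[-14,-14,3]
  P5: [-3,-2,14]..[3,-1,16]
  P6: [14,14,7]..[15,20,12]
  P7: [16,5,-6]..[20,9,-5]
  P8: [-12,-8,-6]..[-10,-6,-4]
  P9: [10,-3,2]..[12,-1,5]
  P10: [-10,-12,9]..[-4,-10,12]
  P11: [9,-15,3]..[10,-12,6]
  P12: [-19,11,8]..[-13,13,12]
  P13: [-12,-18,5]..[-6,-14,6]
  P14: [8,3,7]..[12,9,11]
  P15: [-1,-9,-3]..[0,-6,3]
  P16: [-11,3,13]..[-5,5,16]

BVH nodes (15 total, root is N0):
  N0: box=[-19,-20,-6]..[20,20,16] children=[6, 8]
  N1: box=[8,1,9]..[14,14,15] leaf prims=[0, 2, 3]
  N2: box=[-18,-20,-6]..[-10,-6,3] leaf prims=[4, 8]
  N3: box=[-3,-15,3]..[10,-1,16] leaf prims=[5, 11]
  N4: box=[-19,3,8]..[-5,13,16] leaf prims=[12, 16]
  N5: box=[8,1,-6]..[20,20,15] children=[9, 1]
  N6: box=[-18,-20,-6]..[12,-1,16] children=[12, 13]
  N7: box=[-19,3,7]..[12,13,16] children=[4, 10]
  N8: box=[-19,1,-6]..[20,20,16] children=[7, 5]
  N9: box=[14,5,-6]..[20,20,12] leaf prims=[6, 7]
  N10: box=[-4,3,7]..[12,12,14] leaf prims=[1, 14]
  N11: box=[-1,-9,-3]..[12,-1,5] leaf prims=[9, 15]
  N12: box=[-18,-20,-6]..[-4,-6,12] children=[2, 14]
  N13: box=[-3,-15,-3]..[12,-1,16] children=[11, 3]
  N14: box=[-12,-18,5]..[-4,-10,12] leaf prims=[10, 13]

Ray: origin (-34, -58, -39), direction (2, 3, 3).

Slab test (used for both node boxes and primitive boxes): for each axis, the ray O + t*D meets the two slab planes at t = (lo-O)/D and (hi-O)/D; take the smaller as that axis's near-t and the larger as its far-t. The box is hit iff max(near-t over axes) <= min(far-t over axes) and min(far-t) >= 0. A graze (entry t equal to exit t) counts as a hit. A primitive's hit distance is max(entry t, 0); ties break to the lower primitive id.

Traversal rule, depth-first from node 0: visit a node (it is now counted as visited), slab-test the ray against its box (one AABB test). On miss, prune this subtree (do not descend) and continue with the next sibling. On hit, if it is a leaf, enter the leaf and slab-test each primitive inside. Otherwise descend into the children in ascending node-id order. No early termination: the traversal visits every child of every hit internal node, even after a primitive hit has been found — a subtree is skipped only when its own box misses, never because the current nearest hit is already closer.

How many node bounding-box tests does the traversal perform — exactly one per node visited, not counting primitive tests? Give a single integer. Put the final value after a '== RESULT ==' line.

Walk:
N0 x:[15/2,27] y:[38/3,26] z:[11,55/3] -> hit [38/3,55/3], descend [6, 8]
  N6 x:[8,23] y:[38/3,19] z:[11,55/3] -> hit [38/3,55/3], descend [12, 13]
    N12 x:[8,15] y:[38/3,52/3] z:[11,17] -> hit [38/3,15], descend [2, 14]
      N2 x:[8,12] y:[38/3,52/3] z:[11,14] -> miss, prune
      N14 x:[11,15] y:[40/3,16] z:[44/3,17] -> hit [44/3,15] leaf, test {P10(miss), P13(miss)}
    N13 x:[31/2,23] y:[43/3,19] z:[12,55/3] -> hit [31/2,55/3], descend [3, 11]
      N3 x:[31/2,22] y:[43/3,19] z:[14,55/3] -> hit [31/2,55/3] leaf, test {P5(miss), P11(miss)}
      N11 x:[33/2,23] y:[49/3,19] z:[12,44/3] -> miss, prune
  N8 x:[15/2,27] y:[59/3,26] z:[11,55/3] -> miss, prune

Visited [0, 6, 12, 2, 14, 13, 3, 11, 8]. Tests: 9 box, 2 leaf. Nearest: miss.

== RESULT ==
9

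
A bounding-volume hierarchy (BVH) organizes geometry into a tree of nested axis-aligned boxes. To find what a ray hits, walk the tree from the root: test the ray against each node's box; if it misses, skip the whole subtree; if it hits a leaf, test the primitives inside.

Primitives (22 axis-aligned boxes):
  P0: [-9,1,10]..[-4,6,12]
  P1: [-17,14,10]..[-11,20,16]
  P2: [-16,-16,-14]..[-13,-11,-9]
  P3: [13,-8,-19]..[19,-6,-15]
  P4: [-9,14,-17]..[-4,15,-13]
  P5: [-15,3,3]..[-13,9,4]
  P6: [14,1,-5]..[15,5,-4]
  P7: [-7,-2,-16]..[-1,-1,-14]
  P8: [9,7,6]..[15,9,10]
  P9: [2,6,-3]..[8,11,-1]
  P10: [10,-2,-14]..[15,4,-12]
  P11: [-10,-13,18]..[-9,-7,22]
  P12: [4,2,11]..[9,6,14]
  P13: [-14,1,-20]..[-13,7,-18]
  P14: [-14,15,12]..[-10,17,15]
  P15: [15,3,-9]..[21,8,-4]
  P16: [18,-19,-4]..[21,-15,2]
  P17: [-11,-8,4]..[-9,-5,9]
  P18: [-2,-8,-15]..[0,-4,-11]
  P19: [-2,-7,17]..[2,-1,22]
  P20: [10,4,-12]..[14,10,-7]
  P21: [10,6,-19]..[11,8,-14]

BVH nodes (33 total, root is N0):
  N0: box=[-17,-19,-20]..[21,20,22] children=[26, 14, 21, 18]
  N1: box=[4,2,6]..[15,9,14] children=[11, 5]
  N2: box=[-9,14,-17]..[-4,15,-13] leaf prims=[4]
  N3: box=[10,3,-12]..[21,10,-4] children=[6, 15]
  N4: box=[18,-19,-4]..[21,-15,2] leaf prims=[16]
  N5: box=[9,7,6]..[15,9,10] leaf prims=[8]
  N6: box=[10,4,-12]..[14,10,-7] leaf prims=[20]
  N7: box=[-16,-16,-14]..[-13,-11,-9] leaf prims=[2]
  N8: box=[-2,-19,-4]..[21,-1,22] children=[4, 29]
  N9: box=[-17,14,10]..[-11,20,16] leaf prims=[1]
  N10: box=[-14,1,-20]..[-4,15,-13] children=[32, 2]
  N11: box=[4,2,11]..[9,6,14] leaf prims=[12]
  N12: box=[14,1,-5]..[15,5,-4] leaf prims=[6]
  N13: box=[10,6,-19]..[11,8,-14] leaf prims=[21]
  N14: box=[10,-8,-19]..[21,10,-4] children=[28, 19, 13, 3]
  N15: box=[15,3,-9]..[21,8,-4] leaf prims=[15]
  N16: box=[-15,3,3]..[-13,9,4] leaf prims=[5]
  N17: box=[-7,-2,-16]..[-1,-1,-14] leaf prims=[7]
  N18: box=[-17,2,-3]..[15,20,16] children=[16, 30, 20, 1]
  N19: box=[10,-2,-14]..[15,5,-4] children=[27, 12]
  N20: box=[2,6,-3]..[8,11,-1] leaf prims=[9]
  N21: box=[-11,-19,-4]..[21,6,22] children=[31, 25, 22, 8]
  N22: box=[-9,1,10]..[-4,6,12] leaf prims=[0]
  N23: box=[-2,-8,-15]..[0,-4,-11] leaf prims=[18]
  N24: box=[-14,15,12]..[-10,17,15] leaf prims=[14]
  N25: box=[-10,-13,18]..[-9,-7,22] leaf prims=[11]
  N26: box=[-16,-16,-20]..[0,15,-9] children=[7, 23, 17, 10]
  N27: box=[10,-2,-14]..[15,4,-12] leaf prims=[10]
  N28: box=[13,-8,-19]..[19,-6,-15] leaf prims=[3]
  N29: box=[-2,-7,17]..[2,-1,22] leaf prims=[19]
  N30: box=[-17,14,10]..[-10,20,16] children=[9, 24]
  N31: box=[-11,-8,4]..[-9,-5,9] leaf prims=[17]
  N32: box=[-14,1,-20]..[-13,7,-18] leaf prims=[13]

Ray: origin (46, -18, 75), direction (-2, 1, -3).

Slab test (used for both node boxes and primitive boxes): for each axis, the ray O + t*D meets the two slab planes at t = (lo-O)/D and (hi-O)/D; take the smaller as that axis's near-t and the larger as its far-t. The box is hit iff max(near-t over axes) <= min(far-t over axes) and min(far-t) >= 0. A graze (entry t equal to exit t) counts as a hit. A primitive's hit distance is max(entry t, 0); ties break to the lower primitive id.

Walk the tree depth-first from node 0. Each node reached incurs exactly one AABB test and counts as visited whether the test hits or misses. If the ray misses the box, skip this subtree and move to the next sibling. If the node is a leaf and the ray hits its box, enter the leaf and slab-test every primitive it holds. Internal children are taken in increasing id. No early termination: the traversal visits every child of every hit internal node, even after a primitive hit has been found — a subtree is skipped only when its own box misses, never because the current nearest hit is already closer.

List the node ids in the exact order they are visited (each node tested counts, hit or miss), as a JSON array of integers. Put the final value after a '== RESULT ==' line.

Walk:
N0 x:[25/2,63/2] y:[-1,38] z:[53/3,95/3] -> hit [53/3,63/2], descend [14, 18, 21, 26]
  N14 x:[25/2,18] y:[10,28] z:[79/3,94/3] -> miss, prune
  N18 x:[31/2,63/2] y:[20,38] z:[59/3,26] -> hit [20,26], descend [1, 16, 20, 30]
    N1 x:[31/2,21] y:[20,27] z:[61/3,23] -> hit [61/3,21], descend [5, 11]
      N5 x:[31/2,37/2] y:[25,27] z:[65/3,23] -> miss, prune
      N11 x:[37/2,21] y:[20,24] z:[61/3,64/3] -> hit [61/3,21] leaf, test {P12@t=61/3}
    N16 x:[59/2,61/2] y:[21,27] z:[71/3,24] -> miss, prune
    N20 x:[19,22] y:[24,29] z:[76/3,26] -> miss, prune
    N30 x:[28,63/2] y:[32,38] z:[59/3,65/3] -> miss, prune
  N21 x:[25/2,57/2] y:[-1,24] z:[53/3,79/3] -> hit [53/3,24], descend [8, 22, 25, 31]
    N8 x:[25/2,24] y:[-1,17] z:[53/3,79/3] -> miss, prune
    N22 x:[25,55/2] y:[19,24] z:[21,65/3] -> miss, prune
    N25 x:[55/2,28] y:[5,11] z:[53/3,19] -> miss, prune
    N31 x:[55/2,57/2] y:[10,13] z:[22,71/3] -> miss, prune
  N26 x:[23,31] y:[2,33] z:[28,95/3] -> hit [28,31], descend [7, 10, 17, 23]
    N7 x:[59/2,31] y:[2,7] z:[28,89/3] -> miss, prune
    N10 x:[25,30] y:[19,33] z:[88/3,95/3] -> hit [88/3,30], descend [2, 32]
      N2 x:[25,55/2] y:[32,33] z:[88/3,92/3] -> miss, prune
      N32 x:[59/2,30] y:[19,25] z:[31,95/3] -> miss, prune
    N17 x:[47/2,53/2] y:[16,17] z:[89/3,91/3] -> miss, prune
    N23 x:[23,24] y:[10,14] z:[86/3,30] -> miss, prune

21 AABB tests over nodes [0, 14, 18, 1, 5, 11, 16, 20, 30, 21, 8, 22, 25, 31, 26, 7, 10, 2, 32, 17, 23]; 1 leaf entered; closest P12.

== RESULT ==
[0, 14, 18, 1, 5, 11, 16, 20, 30, 21, 8, 22, 25, 31, 26, 7, 10, 2, 32, 17, 23]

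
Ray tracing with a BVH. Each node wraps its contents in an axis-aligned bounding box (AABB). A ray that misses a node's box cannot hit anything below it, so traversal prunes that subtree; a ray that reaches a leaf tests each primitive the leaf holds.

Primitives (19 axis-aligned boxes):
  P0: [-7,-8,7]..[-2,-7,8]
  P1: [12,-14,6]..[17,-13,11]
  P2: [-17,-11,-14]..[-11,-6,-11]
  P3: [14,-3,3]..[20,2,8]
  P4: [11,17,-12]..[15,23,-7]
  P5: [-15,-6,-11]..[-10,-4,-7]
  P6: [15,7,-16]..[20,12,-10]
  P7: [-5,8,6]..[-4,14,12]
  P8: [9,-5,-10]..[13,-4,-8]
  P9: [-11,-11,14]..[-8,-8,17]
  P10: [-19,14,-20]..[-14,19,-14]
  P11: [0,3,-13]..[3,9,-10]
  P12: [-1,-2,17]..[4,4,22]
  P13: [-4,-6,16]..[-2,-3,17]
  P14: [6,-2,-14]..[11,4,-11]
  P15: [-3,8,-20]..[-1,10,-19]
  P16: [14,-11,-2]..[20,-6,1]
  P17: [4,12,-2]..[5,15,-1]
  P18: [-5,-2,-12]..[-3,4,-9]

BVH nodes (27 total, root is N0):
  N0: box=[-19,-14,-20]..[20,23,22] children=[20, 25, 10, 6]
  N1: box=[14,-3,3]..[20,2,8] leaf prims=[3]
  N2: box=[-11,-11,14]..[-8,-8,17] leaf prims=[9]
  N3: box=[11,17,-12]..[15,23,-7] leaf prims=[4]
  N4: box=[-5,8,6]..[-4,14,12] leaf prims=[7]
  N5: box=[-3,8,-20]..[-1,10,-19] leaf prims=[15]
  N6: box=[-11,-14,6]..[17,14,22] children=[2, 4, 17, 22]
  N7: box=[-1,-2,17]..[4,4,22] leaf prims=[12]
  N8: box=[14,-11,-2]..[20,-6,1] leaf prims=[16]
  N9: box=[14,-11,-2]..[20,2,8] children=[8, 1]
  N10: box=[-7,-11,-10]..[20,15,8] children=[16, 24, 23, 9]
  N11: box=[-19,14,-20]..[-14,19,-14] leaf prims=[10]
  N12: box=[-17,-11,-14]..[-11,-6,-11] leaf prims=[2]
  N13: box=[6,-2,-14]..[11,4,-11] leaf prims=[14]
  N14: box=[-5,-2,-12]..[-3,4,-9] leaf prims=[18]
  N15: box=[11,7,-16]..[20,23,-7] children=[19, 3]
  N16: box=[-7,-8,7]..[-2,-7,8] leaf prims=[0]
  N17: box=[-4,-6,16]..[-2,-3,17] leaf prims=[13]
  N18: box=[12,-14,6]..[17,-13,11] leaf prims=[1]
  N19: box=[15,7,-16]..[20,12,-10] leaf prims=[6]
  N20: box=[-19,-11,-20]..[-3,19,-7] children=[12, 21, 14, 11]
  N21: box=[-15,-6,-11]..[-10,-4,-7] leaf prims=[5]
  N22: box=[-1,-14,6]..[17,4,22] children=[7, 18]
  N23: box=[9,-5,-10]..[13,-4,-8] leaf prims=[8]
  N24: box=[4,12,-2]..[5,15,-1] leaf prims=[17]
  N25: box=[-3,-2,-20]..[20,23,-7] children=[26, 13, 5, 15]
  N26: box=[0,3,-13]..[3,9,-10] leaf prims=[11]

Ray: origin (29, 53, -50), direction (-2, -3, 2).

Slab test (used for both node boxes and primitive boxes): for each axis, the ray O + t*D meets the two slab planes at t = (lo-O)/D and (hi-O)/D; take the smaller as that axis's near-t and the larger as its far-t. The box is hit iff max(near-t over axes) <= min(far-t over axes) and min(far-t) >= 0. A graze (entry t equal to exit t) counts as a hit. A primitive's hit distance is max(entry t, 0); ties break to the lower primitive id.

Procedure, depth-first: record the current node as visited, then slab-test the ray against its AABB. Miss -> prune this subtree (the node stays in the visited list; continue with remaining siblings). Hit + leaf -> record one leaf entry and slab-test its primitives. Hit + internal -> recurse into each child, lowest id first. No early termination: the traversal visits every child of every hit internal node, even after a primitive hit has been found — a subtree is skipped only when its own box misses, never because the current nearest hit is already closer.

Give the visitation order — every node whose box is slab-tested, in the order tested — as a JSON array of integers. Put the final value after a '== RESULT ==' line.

Traverse from the root:
N0 x:[9/2,24] y:[10,67/3] z:[15,36] -> hit [15,67/3], descend [6, 10, 20, 25]
  N6 x:[6,20] y:[13,67/3] z:[28,36] -> miss, prune
  N10 x:[9/2,18] y:[38/3,64/3] z:[20,29] -> miss, prune
  N20 x:[16,24] y:[34/3,64/3] z:[15,43/2] -> hit [16,64/3], descend [11, 12, 14, 21]
    N11 x:[43/2,24] y:[34/3,13] z:[15,18] -> miss, prune
    N12 x:[20,23] y:[59/3,64/3] z:[18,39/2] -> miss, prune
    N14 x:[16,17] y:[49/3,55/3] z:[19,41/2] -> miss, prune
    N21 x:[39/2,22] y:[19,59/3] z:[39/2,43/2] -> hit [39/2,59/3] leaf, test {P5@t=39/2}
  N25 x:[9/2,16] y:[10,55/3] z:[15,43/2] -> hit [15,16], descend [5, 13, 15, 26]
    N5 x:[15,16] y:[43/3,15] z:[15,31/2] -> hit [15,15] leaf, test {P15@t=15}
    N13 x:[9,23/2] y:[49/3,55/3] z:[18,39/2] -> miss, prune
    N15 x:[9/2,9] y:[10,46/3] z:[17,43/2] -> miss, prune
    N26 x:[13,29/2] y:[44/3,50/3] z:[37/2,20] -> miss, prune

Visited [0, 6, 10, 20, 11, 12, 14, 21, 25, 5, 13, 15, 26]. Tests: 13 box, 2 leaf. Nearest: P15.

== RESULT ==
[0, 6, 10, 20, 11, 12, 14, 21, 25, 5, 13, 15, 26]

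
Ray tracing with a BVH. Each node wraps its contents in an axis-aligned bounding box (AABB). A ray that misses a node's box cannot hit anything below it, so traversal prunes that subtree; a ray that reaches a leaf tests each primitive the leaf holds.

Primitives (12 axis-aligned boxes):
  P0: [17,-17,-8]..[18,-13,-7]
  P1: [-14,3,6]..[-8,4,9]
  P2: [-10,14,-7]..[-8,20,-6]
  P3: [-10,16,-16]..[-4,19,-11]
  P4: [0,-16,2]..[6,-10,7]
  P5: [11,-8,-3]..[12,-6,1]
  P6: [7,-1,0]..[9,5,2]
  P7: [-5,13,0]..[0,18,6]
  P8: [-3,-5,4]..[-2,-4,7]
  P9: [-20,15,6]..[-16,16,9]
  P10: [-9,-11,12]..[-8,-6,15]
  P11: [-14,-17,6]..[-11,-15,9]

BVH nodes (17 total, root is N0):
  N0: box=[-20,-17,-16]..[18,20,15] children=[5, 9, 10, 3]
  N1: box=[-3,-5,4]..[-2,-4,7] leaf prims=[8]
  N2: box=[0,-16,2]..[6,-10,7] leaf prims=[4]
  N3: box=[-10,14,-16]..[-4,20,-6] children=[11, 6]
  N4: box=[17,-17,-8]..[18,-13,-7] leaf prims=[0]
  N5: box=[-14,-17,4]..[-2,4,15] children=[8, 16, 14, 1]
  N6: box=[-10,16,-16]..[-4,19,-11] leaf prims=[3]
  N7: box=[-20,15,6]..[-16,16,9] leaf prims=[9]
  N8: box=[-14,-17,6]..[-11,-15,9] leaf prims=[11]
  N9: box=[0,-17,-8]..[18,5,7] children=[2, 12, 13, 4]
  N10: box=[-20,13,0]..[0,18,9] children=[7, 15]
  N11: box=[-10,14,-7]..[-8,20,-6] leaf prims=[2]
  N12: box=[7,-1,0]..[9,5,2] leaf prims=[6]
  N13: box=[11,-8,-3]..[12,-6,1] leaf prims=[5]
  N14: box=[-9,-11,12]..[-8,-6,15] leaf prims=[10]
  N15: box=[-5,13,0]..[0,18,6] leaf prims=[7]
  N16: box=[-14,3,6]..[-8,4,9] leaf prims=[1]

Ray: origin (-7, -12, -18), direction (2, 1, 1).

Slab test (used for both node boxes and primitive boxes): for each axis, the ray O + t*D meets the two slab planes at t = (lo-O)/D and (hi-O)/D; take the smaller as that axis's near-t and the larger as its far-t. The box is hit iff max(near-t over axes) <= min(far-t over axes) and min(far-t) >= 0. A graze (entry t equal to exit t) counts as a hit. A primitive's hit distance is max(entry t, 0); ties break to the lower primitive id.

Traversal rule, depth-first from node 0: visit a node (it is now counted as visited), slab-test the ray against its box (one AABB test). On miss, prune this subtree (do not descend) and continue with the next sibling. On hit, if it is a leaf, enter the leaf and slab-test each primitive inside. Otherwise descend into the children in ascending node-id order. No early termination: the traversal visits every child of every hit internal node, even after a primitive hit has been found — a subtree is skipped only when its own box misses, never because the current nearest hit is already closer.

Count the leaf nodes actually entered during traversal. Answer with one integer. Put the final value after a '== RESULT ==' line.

Traverse from the root:
N0 x:[-13/2,25/2] y:[-5,32] z:[2,33] -> hit [2,25/2], descend [3, 5, 9, 10]
  N3 x:[-3/2,3/2] y:[26,32] z:[2,12] -> miss, prune
  N5 x:[-7/2,5/2] y:[-5,16] z:[22,33] -> miss, prune
  N9 x:[7/2,25/2] y:[-5,17] z:[10,25] -> hit [10,25/2], descend [2, 4, 12, 13]
    N2 x:[7/2,13/2] y:[-4,2] z:[20,25] -> miss, prune
    N4 x:[12,25/2] y:[-5,-1] z:[10,11] -> miss, prune
    N12 x:[7,8] y:[11,17] z:[18,20] -> miss, prune
    N13 x:[9,19/2] y:[4,6] z:[15,19] -> miss, prune
  N10 x:[-13/2,7/2] y:[25,30] z:[18,27] -> miss, prune

Visited [0, 3, 5, 9, 2, 4, 12, 13, 10]. Tests: 9 box, 0 leaf. Nearest: miss.

== RESULT ==
0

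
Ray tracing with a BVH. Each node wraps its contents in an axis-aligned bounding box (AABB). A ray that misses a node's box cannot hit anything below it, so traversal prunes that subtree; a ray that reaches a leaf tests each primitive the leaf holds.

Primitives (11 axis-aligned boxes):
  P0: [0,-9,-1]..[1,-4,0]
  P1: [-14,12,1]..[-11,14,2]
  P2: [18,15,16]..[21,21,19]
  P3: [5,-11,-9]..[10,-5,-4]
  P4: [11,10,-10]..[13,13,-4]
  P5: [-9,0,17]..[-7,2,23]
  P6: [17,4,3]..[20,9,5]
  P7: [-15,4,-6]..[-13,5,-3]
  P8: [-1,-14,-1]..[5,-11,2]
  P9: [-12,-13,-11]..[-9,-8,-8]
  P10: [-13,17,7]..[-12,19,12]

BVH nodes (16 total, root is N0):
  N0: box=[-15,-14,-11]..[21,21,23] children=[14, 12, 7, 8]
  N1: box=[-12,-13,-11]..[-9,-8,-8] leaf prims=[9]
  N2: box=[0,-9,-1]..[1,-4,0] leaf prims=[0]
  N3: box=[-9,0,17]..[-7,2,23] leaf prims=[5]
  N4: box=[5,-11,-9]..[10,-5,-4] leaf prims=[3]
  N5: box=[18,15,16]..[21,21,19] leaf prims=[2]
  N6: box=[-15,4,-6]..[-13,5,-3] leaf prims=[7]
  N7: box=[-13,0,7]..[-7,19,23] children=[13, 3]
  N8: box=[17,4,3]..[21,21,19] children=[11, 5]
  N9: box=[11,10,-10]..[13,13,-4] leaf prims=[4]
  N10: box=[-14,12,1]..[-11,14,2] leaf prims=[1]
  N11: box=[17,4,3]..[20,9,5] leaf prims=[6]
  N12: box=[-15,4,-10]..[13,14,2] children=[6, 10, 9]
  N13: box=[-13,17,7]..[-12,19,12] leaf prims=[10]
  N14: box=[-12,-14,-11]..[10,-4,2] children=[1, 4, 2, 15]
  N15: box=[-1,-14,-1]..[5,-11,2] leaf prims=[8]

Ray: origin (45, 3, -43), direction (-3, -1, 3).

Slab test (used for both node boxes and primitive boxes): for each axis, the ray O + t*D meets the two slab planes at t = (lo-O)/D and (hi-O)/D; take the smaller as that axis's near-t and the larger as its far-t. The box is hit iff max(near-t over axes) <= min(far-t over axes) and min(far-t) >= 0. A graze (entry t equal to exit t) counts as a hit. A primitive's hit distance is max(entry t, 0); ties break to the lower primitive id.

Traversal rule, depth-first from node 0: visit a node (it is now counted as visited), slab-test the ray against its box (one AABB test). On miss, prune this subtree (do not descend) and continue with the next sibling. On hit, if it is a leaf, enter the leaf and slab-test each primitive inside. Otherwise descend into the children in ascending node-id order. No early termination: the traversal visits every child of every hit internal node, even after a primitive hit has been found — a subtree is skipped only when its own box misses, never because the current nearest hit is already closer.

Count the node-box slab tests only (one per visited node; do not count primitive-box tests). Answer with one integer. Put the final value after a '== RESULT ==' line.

Trace the traversal:
N0 x:[8,20] y:[-18,17] z:[32/3,22] -> hit [32/3,17], descend [7, 8, 12, 14]
  N7 x:[52/3,58/3] y:[-16,3] z:[50/3,22] -> miss, prune
  N8 x:[8,28/3] y:[-18,-1] z:[46/3,62/3] -> miss, prune
  N12 x:[32/3,20] y:[-11,-1] z:[11,15] -> miss, prune
  N14 x:[35/3,19] y:[7,17] z:[32/3,15] -> hit [35/3,15], descend [1, 2, 4, 15]
    N1 x:[18,19] y:[11,16] z:[32/3,35/3] -> miss, prune
    N2 x:[44/3,15] y:[7,12] z:[14,43/3] -> miss, prune
    N4 x:[35/3,40/3] y:[8,14] z:[34/3,13] -> hit [35/3,13] leaf, test {P3@t=35/3}
    N15 x:[40/3,46/3] y:[14,17] z:[14,15] -> hit [14,15] leaf, test {P8@t=14}

9 AABB tests over nodes [0, 7, 8, 12, 14, 1, 2, 4, 15]; 2 leaves entered; closest P3.

== RESULT ==
9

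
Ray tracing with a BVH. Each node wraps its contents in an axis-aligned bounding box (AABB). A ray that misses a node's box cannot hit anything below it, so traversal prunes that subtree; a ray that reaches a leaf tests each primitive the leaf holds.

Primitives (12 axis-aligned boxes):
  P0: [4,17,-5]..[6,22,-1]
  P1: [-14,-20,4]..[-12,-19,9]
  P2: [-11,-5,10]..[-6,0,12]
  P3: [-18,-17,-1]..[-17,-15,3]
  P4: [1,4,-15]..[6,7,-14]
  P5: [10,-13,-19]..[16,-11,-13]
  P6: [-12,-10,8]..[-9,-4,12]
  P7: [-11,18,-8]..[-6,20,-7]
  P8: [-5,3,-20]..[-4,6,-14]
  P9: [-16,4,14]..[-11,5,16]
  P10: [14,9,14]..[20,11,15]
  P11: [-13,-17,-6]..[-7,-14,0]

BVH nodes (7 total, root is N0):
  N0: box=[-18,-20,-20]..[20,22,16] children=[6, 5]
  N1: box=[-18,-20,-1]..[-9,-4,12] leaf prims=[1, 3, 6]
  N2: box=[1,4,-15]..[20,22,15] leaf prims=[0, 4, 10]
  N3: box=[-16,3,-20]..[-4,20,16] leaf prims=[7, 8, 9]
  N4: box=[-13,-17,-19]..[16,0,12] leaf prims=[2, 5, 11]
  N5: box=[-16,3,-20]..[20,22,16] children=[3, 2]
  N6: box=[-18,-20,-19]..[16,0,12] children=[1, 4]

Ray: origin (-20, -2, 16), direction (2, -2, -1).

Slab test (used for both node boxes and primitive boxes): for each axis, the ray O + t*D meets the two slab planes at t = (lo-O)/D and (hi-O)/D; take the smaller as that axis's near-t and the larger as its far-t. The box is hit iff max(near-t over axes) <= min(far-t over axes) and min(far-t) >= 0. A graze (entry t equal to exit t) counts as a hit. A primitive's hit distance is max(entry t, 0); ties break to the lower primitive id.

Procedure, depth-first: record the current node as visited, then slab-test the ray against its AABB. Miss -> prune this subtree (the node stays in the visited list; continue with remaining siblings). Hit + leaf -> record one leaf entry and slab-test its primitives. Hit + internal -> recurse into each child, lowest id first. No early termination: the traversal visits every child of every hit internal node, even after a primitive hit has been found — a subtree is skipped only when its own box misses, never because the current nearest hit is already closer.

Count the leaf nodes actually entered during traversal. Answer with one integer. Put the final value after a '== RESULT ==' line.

Traverse from the root:
N0 x:[1,20] y:[-12,9] z:[0,36] -> hit [1,9], descend [5, 6]
  N5 x:[2,20] y:[-12,-5/2] z:[0,36] -> miss, prune
  N6 x:[1,18] y:[-1,9] z:[4,35] -> hit [4,9], descend [1, 4]
    N1 x:[1,11/2] y:[1,9] z:[4,17] -> hit [4,11/2] leaf, test {P1(miss), P3(miss), P6@t=4}
    N4 x:[7/2,18] y:[-1,15/2] z:[4,35] -> hit [4,15/2] leaf, test {P2(miss), P5(miss), P11(miss)}

Summary -> nodes [0, 5, 6, 1, 4]; box-tests=5; leaf-entries=2; first=P6

== RESULT ==
2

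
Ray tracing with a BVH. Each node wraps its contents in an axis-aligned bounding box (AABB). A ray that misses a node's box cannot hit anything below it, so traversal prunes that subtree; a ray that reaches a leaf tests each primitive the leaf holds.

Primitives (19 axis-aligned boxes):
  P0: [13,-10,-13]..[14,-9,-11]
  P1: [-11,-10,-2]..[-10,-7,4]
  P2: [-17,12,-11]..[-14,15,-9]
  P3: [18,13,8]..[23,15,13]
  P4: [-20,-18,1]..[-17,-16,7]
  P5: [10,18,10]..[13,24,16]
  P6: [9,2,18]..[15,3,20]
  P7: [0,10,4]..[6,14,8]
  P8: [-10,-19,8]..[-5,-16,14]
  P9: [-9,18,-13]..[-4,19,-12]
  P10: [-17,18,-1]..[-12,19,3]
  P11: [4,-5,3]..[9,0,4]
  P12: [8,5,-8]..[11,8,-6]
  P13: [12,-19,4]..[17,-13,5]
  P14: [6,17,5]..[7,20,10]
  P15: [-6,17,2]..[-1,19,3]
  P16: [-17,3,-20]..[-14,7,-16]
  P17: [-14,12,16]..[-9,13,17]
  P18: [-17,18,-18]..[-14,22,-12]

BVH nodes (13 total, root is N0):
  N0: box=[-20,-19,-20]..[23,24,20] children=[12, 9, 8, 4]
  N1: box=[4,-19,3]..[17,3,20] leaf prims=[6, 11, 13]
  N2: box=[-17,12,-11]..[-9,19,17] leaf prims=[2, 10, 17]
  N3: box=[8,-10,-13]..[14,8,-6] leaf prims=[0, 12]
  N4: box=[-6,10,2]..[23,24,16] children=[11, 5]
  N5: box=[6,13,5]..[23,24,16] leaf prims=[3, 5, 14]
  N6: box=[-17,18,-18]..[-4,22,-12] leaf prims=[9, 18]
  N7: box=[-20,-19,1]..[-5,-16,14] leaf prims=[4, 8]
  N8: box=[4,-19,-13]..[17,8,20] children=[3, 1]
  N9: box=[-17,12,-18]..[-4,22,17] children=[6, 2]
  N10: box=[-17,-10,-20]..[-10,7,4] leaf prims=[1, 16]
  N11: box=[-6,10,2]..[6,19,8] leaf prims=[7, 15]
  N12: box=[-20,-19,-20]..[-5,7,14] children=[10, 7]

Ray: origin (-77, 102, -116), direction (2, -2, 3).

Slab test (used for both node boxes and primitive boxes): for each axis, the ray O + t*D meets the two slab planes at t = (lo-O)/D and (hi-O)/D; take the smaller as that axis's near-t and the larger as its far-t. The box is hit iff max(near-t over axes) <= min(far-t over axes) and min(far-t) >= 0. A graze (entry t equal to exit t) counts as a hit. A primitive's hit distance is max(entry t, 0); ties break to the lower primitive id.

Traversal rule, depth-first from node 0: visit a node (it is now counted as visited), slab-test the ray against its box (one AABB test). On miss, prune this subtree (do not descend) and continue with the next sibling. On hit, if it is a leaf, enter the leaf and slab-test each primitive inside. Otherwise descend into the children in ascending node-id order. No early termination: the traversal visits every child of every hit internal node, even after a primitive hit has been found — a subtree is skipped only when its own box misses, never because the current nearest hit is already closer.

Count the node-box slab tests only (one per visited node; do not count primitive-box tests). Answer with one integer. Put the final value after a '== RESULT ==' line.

Trace the traversal:
N0 x:[57/2,50] y:[39,121/2] z:[32,136/3] -> hit [39,136/3], descend [4, 8, 9, 12]
  N4 x:[71/2,50] y:[39,46] z:[118/3,44] -> hit [118/3,44], descend [5, 11]
    N5 x:[83/2,50] y:[39,89/2] z:[121/3,44] -> hit [83/2,44] leaf, test {P3(miss), P5(miss), P14@t=83/2}
    N11 x:[71/2,83/2] y:[83/2,46] z:[118/3,124/3] -> miss, prune
  N8 x:[81/2,47] y:[47,121/2] z:[103/3,136/3] -> miss, prune
  N9 x:[30,73/2] y:[40,45] z:[98/3,133/3] -> miss, prune
  N12 x:[57/2,36] y:[95/2,121/2] z:[32,130/3] -> miss, prune

7 AABB tests over nodes [0, 4, 5, 11, 8, 9, 12]; 1 leaf entered; closest P14.

== RESULT ==
7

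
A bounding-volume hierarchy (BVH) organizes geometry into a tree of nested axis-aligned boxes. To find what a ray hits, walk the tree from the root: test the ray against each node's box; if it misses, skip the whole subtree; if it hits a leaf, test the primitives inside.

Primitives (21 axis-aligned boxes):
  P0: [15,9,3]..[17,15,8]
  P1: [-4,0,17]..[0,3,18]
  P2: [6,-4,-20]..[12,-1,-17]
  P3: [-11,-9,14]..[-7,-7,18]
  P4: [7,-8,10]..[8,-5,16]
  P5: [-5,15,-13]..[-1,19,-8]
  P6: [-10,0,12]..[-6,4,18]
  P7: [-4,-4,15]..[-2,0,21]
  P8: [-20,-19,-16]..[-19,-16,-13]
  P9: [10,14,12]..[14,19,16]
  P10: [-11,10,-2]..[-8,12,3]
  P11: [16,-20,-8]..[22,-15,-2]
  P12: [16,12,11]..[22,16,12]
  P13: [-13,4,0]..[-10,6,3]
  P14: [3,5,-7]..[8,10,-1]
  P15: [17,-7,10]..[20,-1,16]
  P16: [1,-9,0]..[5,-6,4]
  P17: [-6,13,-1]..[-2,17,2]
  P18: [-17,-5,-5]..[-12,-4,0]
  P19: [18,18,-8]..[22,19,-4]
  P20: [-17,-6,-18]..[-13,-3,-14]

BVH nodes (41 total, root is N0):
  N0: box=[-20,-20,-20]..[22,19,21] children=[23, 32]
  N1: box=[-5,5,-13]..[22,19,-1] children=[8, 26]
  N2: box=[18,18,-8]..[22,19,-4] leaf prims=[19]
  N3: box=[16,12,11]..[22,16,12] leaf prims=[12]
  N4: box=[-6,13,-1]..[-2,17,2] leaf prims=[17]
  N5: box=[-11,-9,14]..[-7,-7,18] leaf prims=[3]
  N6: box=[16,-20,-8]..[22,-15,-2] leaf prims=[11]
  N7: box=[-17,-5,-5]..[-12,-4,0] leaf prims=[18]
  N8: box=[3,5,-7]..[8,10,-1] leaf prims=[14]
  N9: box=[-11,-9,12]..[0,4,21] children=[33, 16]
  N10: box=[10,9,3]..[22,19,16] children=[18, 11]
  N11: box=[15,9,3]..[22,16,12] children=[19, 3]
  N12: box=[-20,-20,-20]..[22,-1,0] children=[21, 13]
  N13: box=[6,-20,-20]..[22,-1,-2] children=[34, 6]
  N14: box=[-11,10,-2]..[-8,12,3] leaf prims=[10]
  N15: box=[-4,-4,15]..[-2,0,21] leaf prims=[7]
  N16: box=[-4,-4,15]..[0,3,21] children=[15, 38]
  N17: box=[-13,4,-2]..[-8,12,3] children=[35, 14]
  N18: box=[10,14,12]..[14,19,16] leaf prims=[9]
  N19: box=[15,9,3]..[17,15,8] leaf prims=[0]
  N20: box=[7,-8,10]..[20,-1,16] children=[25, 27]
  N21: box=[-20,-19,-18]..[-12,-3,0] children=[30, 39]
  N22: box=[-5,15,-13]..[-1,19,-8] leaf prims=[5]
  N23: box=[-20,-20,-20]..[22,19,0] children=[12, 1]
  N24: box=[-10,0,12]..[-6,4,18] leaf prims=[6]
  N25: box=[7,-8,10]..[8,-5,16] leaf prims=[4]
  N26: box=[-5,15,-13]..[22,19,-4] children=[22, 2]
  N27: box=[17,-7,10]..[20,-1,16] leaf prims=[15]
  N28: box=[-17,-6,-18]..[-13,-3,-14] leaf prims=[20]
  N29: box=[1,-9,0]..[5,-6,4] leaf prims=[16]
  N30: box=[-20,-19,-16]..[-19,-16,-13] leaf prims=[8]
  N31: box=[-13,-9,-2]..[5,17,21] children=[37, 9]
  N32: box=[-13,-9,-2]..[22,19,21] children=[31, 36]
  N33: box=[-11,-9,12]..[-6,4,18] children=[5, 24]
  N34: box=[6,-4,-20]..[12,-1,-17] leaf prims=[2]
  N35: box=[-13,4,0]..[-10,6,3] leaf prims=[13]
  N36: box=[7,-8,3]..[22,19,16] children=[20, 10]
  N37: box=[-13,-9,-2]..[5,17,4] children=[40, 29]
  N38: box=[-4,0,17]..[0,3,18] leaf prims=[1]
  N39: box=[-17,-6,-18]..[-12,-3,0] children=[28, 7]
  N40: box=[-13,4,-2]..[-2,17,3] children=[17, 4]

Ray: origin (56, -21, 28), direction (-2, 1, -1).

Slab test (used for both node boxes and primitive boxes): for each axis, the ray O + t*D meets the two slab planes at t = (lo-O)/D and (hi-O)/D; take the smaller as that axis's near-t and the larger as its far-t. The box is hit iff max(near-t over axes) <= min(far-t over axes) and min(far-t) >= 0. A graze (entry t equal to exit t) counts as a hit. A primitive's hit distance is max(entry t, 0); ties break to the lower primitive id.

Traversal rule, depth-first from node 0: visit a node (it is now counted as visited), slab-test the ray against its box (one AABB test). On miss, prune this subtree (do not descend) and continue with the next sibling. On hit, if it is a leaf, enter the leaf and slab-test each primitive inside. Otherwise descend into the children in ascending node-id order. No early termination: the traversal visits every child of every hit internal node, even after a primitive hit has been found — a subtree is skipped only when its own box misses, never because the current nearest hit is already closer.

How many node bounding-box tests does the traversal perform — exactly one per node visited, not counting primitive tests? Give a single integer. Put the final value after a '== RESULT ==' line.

Trace the traversal:
N0 x:[17,38] y:[1,40] z:[7,48] -> hit [17,38], descend [23, 32]
  N23 x:[17,38] y:[1,40] z:[28,48] -> hit [28,38], descend [1, 12]
    N1 x:[17,61/2] y:[26,40] z:[29,41] -> hit [29,61/2], descend [8, 26]
      N8 x:[24,53/2] y:[26,31] z:[29,35] -> miss, prune
      N26 x:[17,61/2] y:[36,40] z:[32,41] -> miss, prune
    N12 x:[17,38] y:[1,20] z:[28,48] -> miss, prune
  N32 x:[17,69/2] y:[12,40] z:[7,30] -> hit [17,30], descend [31, 36]
    N31 x:[51/2,69/2] y:[12,38] z:[7,30] -> hit [51/2,30], descend [9, 37]
      N9 x:[28,67/2] y:[12,25] z:[7,16] -> miss, prune
      N37 x:[51/2,69/2] y:[12,38] z:[24,30] -> hit [51/2,30], descend [29, 40]
        N29 x:[51/2,55/2] y:[12,15] z:[24,28] -> miss, prune
        N40 x:[29,69/2] y:[25,38] z:[25,30] -> hit [29,30], descend [4, 17]
          N4 x:[29,31] y:[34,38] z:[26,29] -> miss, prune
          N17 x:[32,69/2] y:[25,33] z:[25,30] -> miss, prune
    N36 x:[17,49/2] y:[13,40] z:[12,25] -> hit [17,49/2], descend [10, 20]
      N10 x:[17,23] y:[30,40] z:[12,25] -> miss, prune
      N20 x:[18,49/2] y:[13,20] z:[12,18] -> hit [18,18], descend [25, 27]
        N25 x:[24,49/2] y:[13,16] z:[12,18] -> miss, prune
        N27 x:[18,39/2] y:[14,20] z:[12,18] -> hit [18,18] leaf, test {P15@t=18}

order=[0, 23, 1, 8, 26, 12, 32, 31, 9, 37, 29, 40, 4, 17, 36, 10, 20, 25, 27]  |boxes|=19  |leaves|=1  hit=P15

== RESULT ==
19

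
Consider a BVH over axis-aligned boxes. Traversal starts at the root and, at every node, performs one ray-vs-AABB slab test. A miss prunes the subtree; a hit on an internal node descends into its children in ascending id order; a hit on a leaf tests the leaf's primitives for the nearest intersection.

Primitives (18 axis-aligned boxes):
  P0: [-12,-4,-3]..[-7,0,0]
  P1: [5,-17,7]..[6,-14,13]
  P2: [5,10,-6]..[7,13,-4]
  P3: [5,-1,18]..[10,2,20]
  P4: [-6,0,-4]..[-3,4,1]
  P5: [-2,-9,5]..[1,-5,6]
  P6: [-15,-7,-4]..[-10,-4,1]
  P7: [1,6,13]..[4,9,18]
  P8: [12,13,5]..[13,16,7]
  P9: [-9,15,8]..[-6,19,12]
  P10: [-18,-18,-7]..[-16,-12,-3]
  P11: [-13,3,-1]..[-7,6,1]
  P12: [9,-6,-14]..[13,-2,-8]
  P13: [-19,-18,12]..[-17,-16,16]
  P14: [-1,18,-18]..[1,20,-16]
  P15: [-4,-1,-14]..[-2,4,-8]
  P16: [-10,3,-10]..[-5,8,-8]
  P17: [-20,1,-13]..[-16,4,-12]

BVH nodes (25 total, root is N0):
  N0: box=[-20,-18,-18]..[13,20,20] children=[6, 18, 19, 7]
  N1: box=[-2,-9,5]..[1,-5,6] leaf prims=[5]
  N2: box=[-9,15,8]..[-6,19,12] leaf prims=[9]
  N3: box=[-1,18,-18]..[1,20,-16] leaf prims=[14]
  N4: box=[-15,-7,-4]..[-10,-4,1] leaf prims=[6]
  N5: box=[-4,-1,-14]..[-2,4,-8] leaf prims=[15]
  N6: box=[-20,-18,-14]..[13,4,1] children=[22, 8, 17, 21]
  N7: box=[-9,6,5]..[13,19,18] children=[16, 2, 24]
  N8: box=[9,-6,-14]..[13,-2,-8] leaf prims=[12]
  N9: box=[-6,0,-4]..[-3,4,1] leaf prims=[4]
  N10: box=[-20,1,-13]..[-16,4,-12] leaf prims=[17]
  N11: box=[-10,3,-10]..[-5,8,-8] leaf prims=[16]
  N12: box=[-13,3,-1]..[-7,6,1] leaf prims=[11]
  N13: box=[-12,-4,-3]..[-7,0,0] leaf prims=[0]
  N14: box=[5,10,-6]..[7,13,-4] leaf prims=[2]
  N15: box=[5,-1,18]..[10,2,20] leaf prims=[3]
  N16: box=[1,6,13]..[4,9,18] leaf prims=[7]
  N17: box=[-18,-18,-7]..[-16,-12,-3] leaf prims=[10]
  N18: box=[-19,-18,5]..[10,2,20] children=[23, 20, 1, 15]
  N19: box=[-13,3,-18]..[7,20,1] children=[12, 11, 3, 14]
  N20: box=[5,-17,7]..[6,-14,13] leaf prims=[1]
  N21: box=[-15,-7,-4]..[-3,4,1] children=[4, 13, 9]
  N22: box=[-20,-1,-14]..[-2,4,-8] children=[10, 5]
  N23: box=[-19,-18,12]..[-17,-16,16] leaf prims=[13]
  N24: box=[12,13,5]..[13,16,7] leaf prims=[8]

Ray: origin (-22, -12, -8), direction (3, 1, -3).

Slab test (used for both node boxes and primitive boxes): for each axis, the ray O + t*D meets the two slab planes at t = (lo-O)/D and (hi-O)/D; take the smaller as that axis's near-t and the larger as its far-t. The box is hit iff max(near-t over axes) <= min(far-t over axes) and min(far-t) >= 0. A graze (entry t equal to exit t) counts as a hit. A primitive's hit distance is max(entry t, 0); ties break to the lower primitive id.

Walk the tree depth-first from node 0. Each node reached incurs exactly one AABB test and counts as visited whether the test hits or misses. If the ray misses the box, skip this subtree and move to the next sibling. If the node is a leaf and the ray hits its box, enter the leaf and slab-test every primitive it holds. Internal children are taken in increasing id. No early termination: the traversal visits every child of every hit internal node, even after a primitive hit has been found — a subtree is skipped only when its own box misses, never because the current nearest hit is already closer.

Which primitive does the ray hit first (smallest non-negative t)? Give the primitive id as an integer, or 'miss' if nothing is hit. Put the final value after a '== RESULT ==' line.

Traverse from the root:
N0 x:[2/3,35/3] y:[-6,32] z:[-28/3,10/3] -> hit [2/3,10/3], descend [6, 7, 18, 19]
  N6 x:[2/3,35/3] y:[-6,16] z:[-3,2] -> hit [2/3,2], descend [8, 17, 21, 22]
    N8 x:[31/3,35/3] y:[6,10] z:[0,2] -> miss, prune
    N17 x:[4/3,2] y:[-6,0] z:[-5/3,-1/3] -> miss, prune
    N21 x:[7/3,19/3] y:[5,16] z:[-3,-4/3] -> miss, prune
    N22 x:[2/3,20/3] y:[11,16] z:[0,2] -> miss, prune
  N7 x:[13/3,35/3] y:[18,31] z:[-26/3,-13/3] -> miss, prune
  N18 x:[1,32/3] y:[-6,14] z:[-28/3,-13/3] -> miss, prune
  N19 x:[3,29/3] y:[15,32] z:[-3,10/3] -> miss, prune

9 AABB tests over nodes [0, 6, 8, 17, 21, 22, 7, 18, 19]; 0 leaves entered; closest miss.

== RESULT ==
miss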